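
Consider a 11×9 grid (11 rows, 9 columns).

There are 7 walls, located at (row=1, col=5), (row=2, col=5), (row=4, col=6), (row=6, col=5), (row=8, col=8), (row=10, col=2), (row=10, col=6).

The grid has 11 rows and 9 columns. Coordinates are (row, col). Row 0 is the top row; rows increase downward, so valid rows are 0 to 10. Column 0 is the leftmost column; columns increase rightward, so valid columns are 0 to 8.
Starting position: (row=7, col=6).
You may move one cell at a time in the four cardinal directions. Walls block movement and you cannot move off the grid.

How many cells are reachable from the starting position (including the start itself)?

BFS flood-fill from (row=7, col=6):
  Distance 0: (row=7, col=6)
  Distance 1: (row=6, col=6), (row=7, col=5), (row=7, col=7), (row=8, col=6)
  Distance 2: (row=5, col=6), (row=6, col=7), (row=7, col=4), (row=7, col=8), (row=8, col=5), (row=8, col=7), (row=9, col=6)
  Distance 3: (row=5, col=5), (row=5, col=7), (row=6, col=4), (row=6, col=8), (row=7, col=3), (row=8, col=4), (row=9, col=5), (row=9, col=7)
  Distance 4: (row=4, col=5), (row=4, col=7), (row=5, col=4), (row=5, col=8), (row=6, col=3), (row=7, col=2), (row=8, col=3), (row=9, col=4), (row=9, col=8), (row=10, col=5), (row=10, col=7)
  Distance 5: (row=3, col=5), (row=3, col=7), (row=4, col=4), (row=4, col=8), (row=5, col=3), (row=6, col=2), (row=7, col=1), (row=8, col=2), (row=9, col=3), (row=10, col=4), (row=10, col=8)
  Distance 6: (row=2, col=7), (row=3, col=4), (row=3, col=6), (row=3, col=8), (row=4, col=3), (row=5, col=2), (row=6, col=1), (row=7, col=0), (row=8, col=1), (row=9, col=2), (row=10, col=3)
  Distance 7: (row=1, col=7), (row=2, col=4), (row=2, col=6), (row=2, col=8), (row=3, col=3), (row=4, col=2), (row=5, col=1), (row=6, col=0), (row=8, col=0), (row=9, col=1)
  Distance 8: (row=0, col=7), (row=1, col=4), (row=1, col=6), (row=1, col=8), (row=2, col=3), (row=3, col=2), (row=4, col=1), (row=5, col=0), (row=9, col=0), (row=10, col=1)
  Distance 9: (row=0, col=4), (row=0, col=6), (row=0, col=8), (row=1, col=3), (row=2, col=2), (row=3, col=1), (row=4, col=0), (row=10, col=0)
  Distance 10: (row=0, col=3), (row=0, col=5), (row=1, col=2), (row=2, col=1), (row=3, col=0)
  Distance 11: (row=0, col=2), (row=1, col=1), (row=2, col=0)
  Distance 12: (row=0, col=1), (row=1, col=0)
  Distance 13: (row=0, col=0)
Total reachable: 92 (grid has 92 open cells total)

Answer: Reachable cells: 92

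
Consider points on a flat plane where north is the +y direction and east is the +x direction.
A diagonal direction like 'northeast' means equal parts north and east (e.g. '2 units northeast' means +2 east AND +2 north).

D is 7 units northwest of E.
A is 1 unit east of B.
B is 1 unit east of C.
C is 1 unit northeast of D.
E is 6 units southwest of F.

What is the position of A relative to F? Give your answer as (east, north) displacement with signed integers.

Place F at the origin (east=0, north=0).
  E is 6 units southwest of F: delta (east=-6, north=-6); E at (east=-6, north=-6).
  D is 7 units northwest of E: delta (east=-7, north=+7); D at (east=-13, north=1).
  C is 1 unit northeast of D: delta (east=+1, north=+1); C at (east=-12, north=2).
  B is 1 unit east of C: delta (east=+1, north=+0); B at (east=-11, north=2).
  A is 1 unit east of B: delta (east=+1, north=+0); A at (east=-10, north=2).
Therefore A relative to F: (east=-10, north=2).

Answer: A is at (east=-10, north=2) relative to F.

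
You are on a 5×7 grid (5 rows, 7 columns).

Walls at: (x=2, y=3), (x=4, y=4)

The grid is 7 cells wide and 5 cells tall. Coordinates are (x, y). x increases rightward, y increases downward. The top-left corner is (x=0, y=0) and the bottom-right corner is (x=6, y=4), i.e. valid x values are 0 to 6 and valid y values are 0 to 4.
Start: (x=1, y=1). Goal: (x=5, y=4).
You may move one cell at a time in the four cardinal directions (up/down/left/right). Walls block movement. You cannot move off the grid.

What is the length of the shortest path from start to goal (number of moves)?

Answer: Shortest path length: 7

Derivation:
BFS from (x=1, y=1) until reaching (x=5, y=4):
  Distance 0: (x=1, y=1)
  Distance 1: (x=1, y=0), (x=0, y=1), (x=2, y=1), (x=1, y=2)
  Distance 2: (x=0, y=0), (x=2, y=0), (x=3, y=1), (x=0, y=2), (x=2, y=2), (x=1, y=3)
  Distance 3: (x=3, y=0), (x=4, y=1), (x=3, y=2), (x=0, y=3), (x=1, y=4)
  Distance 4: (x=4, y=0), (x=5, y=1), (x=4, y=2), (x=3, y=3), (x=0, y=4), (x=2, y=4)
  Distance 5: (x=5, y=0), (x=6, y=1), (x=5, y=2), (x=4, y=3), (x=3, y=4)
  Distance 6: (x=6, y=0), (x=6, y=2), (x=5, y=3)
  Distance 7: (x=6, y=3), (x=5, y=4)  <- goal reached here
One shortest path (7 moves): (x=1, y=1) -> (x=2, y=1) -> (x=3, y=1) -> (x=4, y=1) -> (x=5, y=1) -> (x=5, y=2) -> (x=5, y=3) -> (x=5, y=4)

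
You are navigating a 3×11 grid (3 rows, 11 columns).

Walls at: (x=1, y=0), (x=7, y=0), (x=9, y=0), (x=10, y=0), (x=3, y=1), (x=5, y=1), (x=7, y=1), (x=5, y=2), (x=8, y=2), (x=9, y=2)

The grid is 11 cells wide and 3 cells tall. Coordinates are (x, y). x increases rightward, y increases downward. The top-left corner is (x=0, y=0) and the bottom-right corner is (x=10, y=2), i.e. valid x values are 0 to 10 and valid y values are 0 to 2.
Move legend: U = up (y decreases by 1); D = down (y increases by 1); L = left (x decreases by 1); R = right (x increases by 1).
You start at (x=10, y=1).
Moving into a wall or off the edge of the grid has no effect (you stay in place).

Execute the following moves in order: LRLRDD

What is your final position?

Start: (x=10, y=1)
  L (left): (x=10, y=1) -> (x=9, y=1)
  R (right): (x=9, y=1) -> (x=10, y=1)
  L (left): (x=10, y=1) -> (x=9, y=1)
  R (right): (x=9, y=1) -> (x=10, y=1)
  D (down): (x=10, y=1) -> (x=10, y=2)
  D (down): blocked, stay at (x=10, y=2)
Final: (x=10, y=2)

Answer: Final position: (x=10, y=2)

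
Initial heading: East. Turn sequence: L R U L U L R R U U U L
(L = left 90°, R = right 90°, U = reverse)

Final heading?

Answer: Final heading: South

Derivation:
Start: East
  L (left (90° counter-clockwise)) -> North
  R (right (90° clockwise)) -> East
  U (U-turn (180°)) -> West
  L (left (90° counter-clockwise)) -> South
  U (U-turn (180°)) -> North
  L (left (90° counter-clockwise)) -> West
  R (right (90° clockwise)) -> North
  R (right (90° clockwise)) -> East
  U (U-turn (180°)) -> West
  U (U-turn (180°)) -> East
  U (U-turn (180°)) -> West
  L (left (90° counter-clockwise)) -> South
Final: South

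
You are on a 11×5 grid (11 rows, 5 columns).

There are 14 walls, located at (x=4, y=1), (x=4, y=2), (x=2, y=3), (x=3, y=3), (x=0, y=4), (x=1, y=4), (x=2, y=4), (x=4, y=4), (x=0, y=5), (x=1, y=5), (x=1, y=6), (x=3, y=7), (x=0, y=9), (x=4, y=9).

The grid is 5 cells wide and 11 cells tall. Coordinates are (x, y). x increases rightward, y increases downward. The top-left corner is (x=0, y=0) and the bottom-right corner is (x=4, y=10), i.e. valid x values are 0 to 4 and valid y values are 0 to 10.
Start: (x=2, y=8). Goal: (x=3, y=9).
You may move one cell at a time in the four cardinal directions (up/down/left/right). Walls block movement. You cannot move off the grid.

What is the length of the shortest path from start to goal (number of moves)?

Answer: Shortest path length: 2

Derivation:
BFS from (x=2, y=8) until reaching (x=3, y=9):
  Distance 0: (x=2, y=8)
  Distance 1: (x=2, y=7), (x=1, y=8), (x=3, y=8), (x=2, y=9)
  Distance 2: (x=2, y=6), (x=1, y=7), (x=0, y=8), (x=4, y=8), (x=1, y=9), (x=3, y=9), (x=2, y=10)  <- goal reached here
One shortest path (2 moves): (x=2, y=8) -> (x=3, y=8) -> (x=3, y=9)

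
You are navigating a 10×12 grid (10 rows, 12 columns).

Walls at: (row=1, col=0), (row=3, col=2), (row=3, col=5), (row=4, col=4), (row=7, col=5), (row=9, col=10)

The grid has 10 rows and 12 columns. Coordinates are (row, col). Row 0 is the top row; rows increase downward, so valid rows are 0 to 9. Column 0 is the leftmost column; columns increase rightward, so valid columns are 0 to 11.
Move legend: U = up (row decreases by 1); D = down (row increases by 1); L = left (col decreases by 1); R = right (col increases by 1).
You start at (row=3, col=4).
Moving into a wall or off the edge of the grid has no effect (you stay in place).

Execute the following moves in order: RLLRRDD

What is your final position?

Start: (row=3, col=4)
  R (right): blocked, stay at (row=3, col=4)
  L (left): (row=3, col=4) -> (row=3, col=3)
  L (left): blocked, stay at (row=3, col=3)
  R (right): (row=3, col=3) -> (row=3, col=4)
  R (right): blocked, stay at (row=3, col=4)
  D (down): blocked, stay at (row=3, col=4)
  D (down): blocked, stay at (row=3, col=4)
Final: (row=3, col=4)

Answer: Final position: (row=3, col=4)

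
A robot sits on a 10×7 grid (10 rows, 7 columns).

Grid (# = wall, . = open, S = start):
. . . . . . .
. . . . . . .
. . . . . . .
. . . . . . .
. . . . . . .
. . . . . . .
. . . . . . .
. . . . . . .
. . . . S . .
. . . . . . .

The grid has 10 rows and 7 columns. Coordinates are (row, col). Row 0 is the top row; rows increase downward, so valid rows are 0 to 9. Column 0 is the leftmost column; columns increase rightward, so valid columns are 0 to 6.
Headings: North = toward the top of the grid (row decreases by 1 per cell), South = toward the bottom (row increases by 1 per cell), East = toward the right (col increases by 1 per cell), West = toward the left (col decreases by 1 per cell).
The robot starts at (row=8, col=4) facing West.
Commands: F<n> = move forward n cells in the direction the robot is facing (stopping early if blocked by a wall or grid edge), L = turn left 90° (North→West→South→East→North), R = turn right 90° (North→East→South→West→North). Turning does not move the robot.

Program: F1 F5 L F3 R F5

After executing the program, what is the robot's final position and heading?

Start: (row=8, col=4), facing West
  F1: move forward 1, now at (row=8, col=3)
  F5: move forward 3/5 (blocked), now at (row=8, col=0)
  L: turn left, now facing South
  F3: move forward 1/3 (blocked), now at (row=9, col=0)
  R: turn right, now facing West
  F5: move forward 0/5 (blocked), now at (row=9, col=0)
Final: (row=9, col=0), facing West

Answer: Final position: (row=9, col=0), facing West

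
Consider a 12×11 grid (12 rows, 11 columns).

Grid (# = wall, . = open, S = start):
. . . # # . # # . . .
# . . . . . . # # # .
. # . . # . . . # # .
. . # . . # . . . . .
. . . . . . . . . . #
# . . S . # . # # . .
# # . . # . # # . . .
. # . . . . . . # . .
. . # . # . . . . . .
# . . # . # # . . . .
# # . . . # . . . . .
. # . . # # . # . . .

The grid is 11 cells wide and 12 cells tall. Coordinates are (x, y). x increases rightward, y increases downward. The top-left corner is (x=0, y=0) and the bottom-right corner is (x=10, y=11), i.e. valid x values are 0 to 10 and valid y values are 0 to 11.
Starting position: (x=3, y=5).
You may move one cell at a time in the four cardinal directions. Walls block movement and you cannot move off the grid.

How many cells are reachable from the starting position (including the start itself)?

BFS flood-fill from (x=3, y=5):
  Distance 0: (x=3, y=5)
  Distance 1: (x=3, y=4), (x=2, y=5), (x=4, y=5), (x=3, y=6)
  Distance 2: (x=3, y=3), (x=2, y=4), (x=4, y=4), (x=1, y=5), (x=2, y=6), (x=3, y=7)
  Distance 3: (x=3, y=2), (x=4, y=3), (x=1, y=4), (x=5, y=4), (x=2, y=7), (x=4, y=7), (x=3, y=8)
  Distance 4: (x=3, y=1), (x=2, y=2), (x=1, y=3), (x=0, y=4), (x=6, y=4), (x=5, y=7)
  Distance 5: (x=2, y=1), (x=4, y=1), (x=0, y=3), (x=6, y=3), (x=7, y=4), (x=6, y=5), (x=5, y=6), (x=6, y=7), (x=5, y=8)
  Distance 6: (x=2, y=0), (x=1, y=1), (x=5, y=1), (x=0, y=2), (x=6, y=2), (x=7, y=3), (x=8, y=4), (x=7, y=7), (x=6, y=8)
  Distance 7: (x=1, y=0), (x=5, y=0), (x=6, y=1), (x=5, y=2), (x=7, y=2), (x=8, y=3), (x=9, y=4), (x=7, y=8)
  Distance 8: (x=0, y=0), (x=9, y=3), (x=9, y=5), (x=8, y=8), (x=7, y=9)
  Distance 9: (x=10, y=3), (x=10, y=5), (x=9, y=6), (x=9, y=8), (x=8, y=9), (x=7, y=10)
  Distance 10: (x=10, y=2), (x=8, y=6), (x=10, y=6), (x=9, y=7), (x=10, y=8), (x=9, y=9), (x=6, y=10), (x=8, y=10)
  Distance 11: (x=10, y=1), (x=10, y=7), (x=10, y=9), (x=9, y=10), (x=6, y=11), (x=8, y=11)
  Distance 12: (x=10, y=0), (x=10, y=10), (x=9, y=11)
  Distance 13: (x=9, y=0), (x=10, y=11)
  Distance 14: (x=8, y=0)
Total reachable: 81 (grid has 93 open cells total)

Answer: Reachable cells: 81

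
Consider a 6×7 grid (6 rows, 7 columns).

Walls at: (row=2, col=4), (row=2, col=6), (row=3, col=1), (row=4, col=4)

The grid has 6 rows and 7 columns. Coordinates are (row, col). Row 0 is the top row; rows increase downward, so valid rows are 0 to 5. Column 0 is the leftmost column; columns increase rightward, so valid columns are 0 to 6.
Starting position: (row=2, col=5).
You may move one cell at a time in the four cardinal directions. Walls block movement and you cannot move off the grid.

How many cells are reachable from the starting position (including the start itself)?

Answer: Reachable cells: 38

Derivation:
BFS flood-fill from (row=2, col=5):
  Distance 0: (row=2, col=5)
  Distance 1: (row=1, col=5), (row=3, col=5)
  Distance 2: (row=0, col=5), (row=1, col=4), (row=1, col=6), (row=3, col=4), (row=3, col=6), (row=4, col=5)
  Distance 3: (row=0, col=4), (row=0, col=6), (row=1, col=3), (row=3, col=3), (row=4, col=6), (row=5, col=5)
  Distance 4: (row=0, col=3), (row=1, col=2), (row=2, col=3), (row=3, col=2), (row=4, col=3), (row=5, col=4), (row=5, col=6)
  Distance 5: (row=0, col=2), (row=1, col=1), (row=2, col=2), (row=4, col=2), (row=5, col=3)
  Distance 6: (row=0, col=1), (row=1, col=0), (row=2, col=1), (row=4, col=1), (row=5, col=2)
  Distance 7: (row=0, col=0), (row=2, col=0), (row=4, col=0), (row=5, col=1)
  Distance 8: (row=3, col=0), (row=5, col=0)
Total reachable: 38 (grid has 38 open cells total)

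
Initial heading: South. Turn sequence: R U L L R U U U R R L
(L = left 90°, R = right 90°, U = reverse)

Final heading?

Answer: Final heading: West

Derivation:
Start: South
  R (right (90° clockwise)) -> West
  U (U-turn (180°)) -> East
  L (left (90° counter-clockwise)) -> North
  L (left (90° counter-clockwise)) -> West
  R (right (90° clockwise)) -> North
  U (U-turn (180°)) -> South
  U (U-turn (180°)) -> North
  U (U-turn (180°)) -> South
  R (right (90° clockwise)) -> West
  R (right (90° clockwise)) -> North
  L (left (90° counter-clockwise)) -> West
Final: West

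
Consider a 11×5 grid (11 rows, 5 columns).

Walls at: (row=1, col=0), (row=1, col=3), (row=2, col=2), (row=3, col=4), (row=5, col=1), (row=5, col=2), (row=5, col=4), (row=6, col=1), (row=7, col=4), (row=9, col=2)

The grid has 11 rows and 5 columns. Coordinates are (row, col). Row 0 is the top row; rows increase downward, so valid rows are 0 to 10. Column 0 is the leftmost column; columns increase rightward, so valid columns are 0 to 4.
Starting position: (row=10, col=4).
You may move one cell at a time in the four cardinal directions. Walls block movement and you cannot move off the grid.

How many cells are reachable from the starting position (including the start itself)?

BFS flood-fill from (row=10, col=4):
  Distance 0: (row=10, col=4)
  Distance 1: (row=9, col=4), (row=10, col=3)
  Distance 2: (row=8, col=4), (row=9, col=3), (row=10, col=2)
  Distance 3: (row=8, col=3), (row=10, col=1)
  Distance 4: (row=7, col=3), (row=8, col=2), (row=9, col=1), (row=10, col=0)
  Distance 5: (row=6, col=3), (row=7, col=2), (row=8, col=1), (row=9, col=0)
  Distance 6: (row=5, col=3), (row=6, col=2), (row=6, col=4), (row=7, col=1), (row=8, col=0)
  Distance 7: (row=4, col=3), (row=7, col=0)
  Distance 8: (row=3, col=3), (row=4, col=2), (row=4, col=4), (row=6, col=0)
  Distance 9: (row=2, col=3), (row=3, col=2), (row=4, col=1), (row=5, col=0)
  Distance 10: (row=2, col=4), (row=3, col=1), (row=4, col=0)
  Distance 11: (row=1, col=4), (row=2, col=1), (row=3, col=0)
  Distance 12: (row=0, col=4), (row=1, col=1), (row=2, col=0)
  Distance 13: (row=0, col=1), (row=0, col=3), (row=1, col=2)
  Distance 14: (row=0, col=0), (row=0, col=2)
Total reachable: 45 (grid has 45 open cells total)

Answer: Reachable cells: 45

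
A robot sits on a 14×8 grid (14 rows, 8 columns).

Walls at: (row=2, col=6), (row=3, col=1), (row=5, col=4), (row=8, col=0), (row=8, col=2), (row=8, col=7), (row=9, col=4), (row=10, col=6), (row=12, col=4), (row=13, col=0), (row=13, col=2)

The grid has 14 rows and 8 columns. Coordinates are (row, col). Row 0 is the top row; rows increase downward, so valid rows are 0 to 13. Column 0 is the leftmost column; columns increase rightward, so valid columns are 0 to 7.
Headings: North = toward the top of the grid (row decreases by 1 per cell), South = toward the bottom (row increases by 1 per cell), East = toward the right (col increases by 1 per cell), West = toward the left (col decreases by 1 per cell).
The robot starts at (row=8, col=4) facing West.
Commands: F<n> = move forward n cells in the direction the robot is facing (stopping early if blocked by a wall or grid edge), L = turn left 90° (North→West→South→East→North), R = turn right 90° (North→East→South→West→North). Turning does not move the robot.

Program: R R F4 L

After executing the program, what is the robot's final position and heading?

Start: (row=8, col=4), facing West
  R: turn right, now facing North
  R: turn right, now facing East
  F4: move forward 2/4 (blocked), now at (row=8, col=6)
  L: turn left, now facing North
Final: (row=8, col=6), facing North

Answer: Final position: (row=8, col=6), facing North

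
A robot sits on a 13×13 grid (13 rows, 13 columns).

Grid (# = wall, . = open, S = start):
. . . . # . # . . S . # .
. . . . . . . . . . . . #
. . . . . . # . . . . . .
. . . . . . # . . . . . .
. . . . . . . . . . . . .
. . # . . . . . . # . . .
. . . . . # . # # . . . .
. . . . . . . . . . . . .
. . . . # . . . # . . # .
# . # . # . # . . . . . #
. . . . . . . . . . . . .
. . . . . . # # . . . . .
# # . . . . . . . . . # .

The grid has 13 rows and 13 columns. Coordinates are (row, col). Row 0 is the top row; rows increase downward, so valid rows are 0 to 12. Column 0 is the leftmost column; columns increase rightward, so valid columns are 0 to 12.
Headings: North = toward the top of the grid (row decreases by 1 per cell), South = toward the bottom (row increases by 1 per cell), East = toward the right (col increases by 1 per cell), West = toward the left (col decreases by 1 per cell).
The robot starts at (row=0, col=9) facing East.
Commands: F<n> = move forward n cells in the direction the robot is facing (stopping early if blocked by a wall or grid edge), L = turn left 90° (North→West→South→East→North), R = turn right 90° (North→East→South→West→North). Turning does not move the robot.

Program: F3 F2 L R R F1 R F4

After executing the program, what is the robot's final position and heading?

Start: (row=0, col=9), facing East
  F3: move forward 1/3 (blocked), now at (row=0, col=10)
  F2: move forward 0/2 (blocked), now at (row=0, col=10)
  L: turn left, now facing North
  R: turn right, now facing East
  R: turn right, now facing South
  F1: move forward 1, now at (row=1, col=10)
  R: turn right, now facing West
  F4: move forward 4, now at (row=1, col=6)
Final: (row=1, col=6), facing West

Answer: Final position: (row=1, col=6), facing West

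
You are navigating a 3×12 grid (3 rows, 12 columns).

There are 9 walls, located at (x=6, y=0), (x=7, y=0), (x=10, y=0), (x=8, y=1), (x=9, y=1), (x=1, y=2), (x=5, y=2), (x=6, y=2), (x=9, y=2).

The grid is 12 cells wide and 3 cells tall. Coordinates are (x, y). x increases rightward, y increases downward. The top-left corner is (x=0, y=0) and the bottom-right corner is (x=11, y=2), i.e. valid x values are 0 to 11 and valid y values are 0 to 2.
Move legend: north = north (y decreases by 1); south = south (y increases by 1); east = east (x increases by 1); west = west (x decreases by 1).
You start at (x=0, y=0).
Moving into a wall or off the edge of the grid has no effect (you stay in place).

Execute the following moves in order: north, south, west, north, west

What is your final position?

Answer: Final position: (x=0, y=0)

Derivation:
Start: (x=0, y=0)
  north (north): blocked, stay at (x=0, y=0)
  south (south): (x=0, y=0) -> (x=0, y=1)
  west (west): blocked, stay at (x=0, y=1)
  north (north): (x=0, y=1) -> (x=0, y=0)
  west (west): blocked, stay at (x=0, y=0)
Final: (x=0, y=0)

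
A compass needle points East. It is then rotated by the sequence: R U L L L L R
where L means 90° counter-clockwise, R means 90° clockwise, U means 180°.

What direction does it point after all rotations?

Start: East
  R (right (90° clockwise)) -> South
  U (U-turn (180°)) -> North
  L (left (90° counter-clockwise)) -> West
  L (left (90° counter-clockwise)) -> South
  L (left (90° counter-clockwise)) -> East
  L (left (90° counter-clockwise)) -> North
  R (right (90° clockwise)) -> East
Final: East

Answer: Final heading: East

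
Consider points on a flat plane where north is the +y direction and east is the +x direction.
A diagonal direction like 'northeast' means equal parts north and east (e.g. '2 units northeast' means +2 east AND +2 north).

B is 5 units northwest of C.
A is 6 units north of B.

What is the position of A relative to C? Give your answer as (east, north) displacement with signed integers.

Answer: A is at (east=-5, north=11) relative to C.

Derivation:
Place C at the origin (east=0, north=0).
  B is 5 units northwest of C: delta (east=-5, north=+5); B at (east=-5, north=5).
  A is 6 units north of B: delta (east=+0, north=+6); A at (east=-5, north=11).
Therefore A relative to C: (east=-5, north=11).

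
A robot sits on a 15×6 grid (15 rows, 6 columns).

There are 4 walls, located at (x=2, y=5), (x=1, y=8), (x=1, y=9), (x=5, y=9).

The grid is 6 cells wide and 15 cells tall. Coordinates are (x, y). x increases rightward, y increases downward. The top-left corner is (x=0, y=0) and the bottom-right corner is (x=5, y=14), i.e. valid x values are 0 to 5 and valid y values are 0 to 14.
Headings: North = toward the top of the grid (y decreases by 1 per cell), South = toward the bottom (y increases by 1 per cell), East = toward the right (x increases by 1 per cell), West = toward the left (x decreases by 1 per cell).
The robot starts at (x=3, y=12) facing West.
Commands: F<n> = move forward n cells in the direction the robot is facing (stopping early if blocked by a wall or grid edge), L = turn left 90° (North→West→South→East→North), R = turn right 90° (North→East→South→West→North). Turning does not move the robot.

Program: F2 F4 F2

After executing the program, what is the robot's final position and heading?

Start: (x=3, y=12), facing West
  F2: move forward 2, now at (x=1, y=12)
  F4: move forward 1/4 (blocked), now at (x=0, y=12)
  F2: move forward 0/2 (blocked), now at (x=0, y=12)
Final: (x=0, y=12), facing West

Answer: Final position: (x=0, y=12), facing West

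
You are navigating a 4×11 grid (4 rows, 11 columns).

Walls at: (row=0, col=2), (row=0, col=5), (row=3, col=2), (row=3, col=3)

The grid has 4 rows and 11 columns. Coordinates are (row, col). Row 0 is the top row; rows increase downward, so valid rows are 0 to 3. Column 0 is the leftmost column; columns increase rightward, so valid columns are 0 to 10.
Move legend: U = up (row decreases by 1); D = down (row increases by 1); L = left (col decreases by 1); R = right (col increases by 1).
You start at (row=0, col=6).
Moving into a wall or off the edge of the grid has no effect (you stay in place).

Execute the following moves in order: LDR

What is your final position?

Answer: Final position: (row=1, col=7)

Derivation:
Start: (row=0, col=6)
  L (left): blocked, stay at (row=0, col=6)
  D (down): (row=0, col=6) -> (row=1, col=6)
  R (right): (row=1, col=6) -> (row=1, col=7)
Final: (row=1, col=7)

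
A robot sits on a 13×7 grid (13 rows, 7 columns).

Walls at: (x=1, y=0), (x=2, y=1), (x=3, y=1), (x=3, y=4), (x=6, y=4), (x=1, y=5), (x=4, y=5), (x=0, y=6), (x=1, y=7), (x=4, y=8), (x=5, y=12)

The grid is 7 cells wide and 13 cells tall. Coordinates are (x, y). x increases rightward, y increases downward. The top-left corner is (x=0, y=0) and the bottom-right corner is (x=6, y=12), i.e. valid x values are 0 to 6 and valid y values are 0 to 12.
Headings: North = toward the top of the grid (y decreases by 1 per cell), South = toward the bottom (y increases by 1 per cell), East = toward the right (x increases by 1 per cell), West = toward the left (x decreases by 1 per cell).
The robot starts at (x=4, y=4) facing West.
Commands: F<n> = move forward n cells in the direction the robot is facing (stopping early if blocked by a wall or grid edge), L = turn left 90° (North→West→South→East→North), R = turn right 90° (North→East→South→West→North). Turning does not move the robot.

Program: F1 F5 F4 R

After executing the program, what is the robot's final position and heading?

Start: (x=4, y=4), facing West
  F1: move forward 0/1 (blocked), now at (x=4, y=4)
  F5: move forward 0/5 (blocked), now at (x=4, y=4)
  F4: move forward 0/4 (blocked), now at (x=4, y=4)
  R: turn right, now facing North
Final: (x=4, y=4), facing North

Answer: Final position: (x=4, y=4), facing North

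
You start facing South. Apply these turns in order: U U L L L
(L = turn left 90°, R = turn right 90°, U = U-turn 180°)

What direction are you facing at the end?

Answer: Final heading: West

Derivation:
Start: South
  U (U-turn (180°)) -> North
  U (U-turn (180°)) -> South
  L (left (90° counter-clockwise)) -> East
  L (left (90° counter-clockwise)) -> North
  L (left (90° counter-clockwise)) -> West
Final: West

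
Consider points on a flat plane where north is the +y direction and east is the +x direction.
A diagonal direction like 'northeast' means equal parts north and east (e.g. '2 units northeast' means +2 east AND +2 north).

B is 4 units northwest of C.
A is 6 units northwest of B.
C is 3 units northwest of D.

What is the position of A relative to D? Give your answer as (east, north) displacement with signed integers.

Answer: A is at (east=-13, north=13) relative to D.

Derivation:
Place D at the origin (east=0, north=0).
  C is 3 units northwest of D: delta (east=-3, north=+3); C at (east=-3, north=3).
  B is 4 units northwest of C: delta (east=-4, north=+4); B at (east=-7, north=7).
  A is 6 units northwest of B: delta (east=-6, north=+6); A at (east=-13, north=13).
Therefore A relative to D: (east=-13, north=13).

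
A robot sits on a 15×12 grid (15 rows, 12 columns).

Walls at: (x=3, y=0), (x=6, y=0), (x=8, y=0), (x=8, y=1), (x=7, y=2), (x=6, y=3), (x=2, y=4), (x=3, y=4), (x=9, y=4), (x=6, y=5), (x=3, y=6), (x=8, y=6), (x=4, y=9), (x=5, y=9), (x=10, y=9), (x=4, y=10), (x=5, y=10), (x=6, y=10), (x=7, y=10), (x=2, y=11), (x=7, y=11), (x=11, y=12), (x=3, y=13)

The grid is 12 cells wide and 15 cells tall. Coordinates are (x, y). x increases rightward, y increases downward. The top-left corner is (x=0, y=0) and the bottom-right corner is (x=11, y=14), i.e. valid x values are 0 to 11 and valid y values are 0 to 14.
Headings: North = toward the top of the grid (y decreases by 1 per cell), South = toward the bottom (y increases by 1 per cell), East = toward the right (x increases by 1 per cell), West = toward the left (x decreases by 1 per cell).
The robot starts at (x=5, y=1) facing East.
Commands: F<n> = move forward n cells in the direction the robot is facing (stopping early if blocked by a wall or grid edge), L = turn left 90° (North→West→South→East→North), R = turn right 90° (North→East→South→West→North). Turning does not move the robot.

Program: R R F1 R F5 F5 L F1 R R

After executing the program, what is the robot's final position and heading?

Answer: Final position: (x=4, y=0), facing East

Derivation:
Start: (x=5, y=1), facing East
  R: turn right, now facing South
  R: turn right, now facing West
  F1: move forward 1, now at (x=4, y=1)
  R: turn right, now facing North
  F5: move forward 1/5 (blocked), now at (x=4, y=0)
  F5: move forward 0/5 (blocked), now at (x=4, y=0)
  L: turn left, now facing West
  F1: move forward 0/1 (blocked), now at (x=4, y=0)
  R: turn right, now facing North
  R: turn right, now facing East
Final: (x=4, y=0), facing East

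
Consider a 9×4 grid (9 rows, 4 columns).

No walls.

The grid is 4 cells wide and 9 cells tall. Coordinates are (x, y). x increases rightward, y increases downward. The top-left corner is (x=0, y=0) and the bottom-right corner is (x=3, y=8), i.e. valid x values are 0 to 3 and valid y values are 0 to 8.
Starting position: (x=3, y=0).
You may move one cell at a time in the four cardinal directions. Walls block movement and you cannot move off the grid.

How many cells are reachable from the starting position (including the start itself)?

Answer: Reachable cells: 36

Derivation:
BFS flood-fill from (x=3, y=0):
  Distance 0: (x=3, y=0)
  Distance 1: (x=2, y=0), (x=3, y=1)
  Distance 2: (x=1, y=0), (x=2, y=1), (x=3, y=2)
  Distance 3: (x=0, y=0), (x=1, y=1), (x=2, y=2), (x=3, y=3)
  Distance 4: (x=0, y=1), (x=1, y=2), (x=2, y=3), (x=3, y=4)
  Distance 5: (x=0, y=2), (x=1, y=3), (x=2, y=4), (x=3, y=5)
  Distance 6: (x=0, y=3), (x=1, y=4), (x=2, y=5), (x=3, y=6)
  Distance 7: (x=0, y=4), (x=1, y=5), (x=2, y=6), (x=3, y=7)
  Distance 8: (x=0, y=5), (x=1, y=6), (x=2, y=7), (x=3, y=8)
  Distance 9: (x=0, y=6), (x=1, y=7), (x=2, y=8)
  Distance 10: (x=0, y=7), (x=1, y=8)
  Distance 11: (x=0, y=8)
Total reachable: 36 (grid has 36 open cells total)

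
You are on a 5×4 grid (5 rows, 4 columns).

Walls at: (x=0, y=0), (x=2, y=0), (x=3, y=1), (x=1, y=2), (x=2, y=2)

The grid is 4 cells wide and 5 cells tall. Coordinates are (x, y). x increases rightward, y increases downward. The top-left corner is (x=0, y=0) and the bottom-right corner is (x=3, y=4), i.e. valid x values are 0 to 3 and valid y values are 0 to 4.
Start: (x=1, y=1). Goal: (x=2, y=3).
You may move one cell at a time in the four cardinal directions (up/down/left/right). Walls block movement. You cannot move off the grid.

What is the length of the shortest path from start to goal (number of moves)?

BFS from (x=1, y=1) until reaching (x=2, y=3):
  Distance 0: (x=1, y=1)
  Distance 1: (x=1, y=0), (x=0, y=1), (x=2, y=1)
  Distance 2: (x=0, y=2)
  Distance 3: (x=0, y=3)
  Distance 4: (x=1, y=3), (x=0, y=4)
  Distance 5: (x=2, y=3), (x=1, y=4)  <- goal reached here
One shortest path (5 moves): (x=1, y=1) -> (x=0, y=1) -> (x=0, y=2) -> (x=0, y=3) -> (x=1, y=3) -> (x=2, y=3)

Answer: Shortest path length: 5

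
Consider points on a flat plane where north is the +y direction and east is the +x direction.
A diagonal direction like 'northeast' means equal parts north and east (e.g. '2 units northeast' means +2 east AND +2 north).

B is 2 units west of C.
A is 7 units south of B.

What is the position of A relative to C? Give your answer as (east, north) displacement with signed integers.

Place C at the origin (east=0, north=0).
  B is 2 units west of C: delta (east=-2, north=+0); B at (east=-2, north=0).
  A is 7 units south of B: delta (east=+0, north=-7); A at (east=-2, north=-7).
Therefore A relative to C: (east=-2, north=-7).

Answer: A is at (east=-2, north=-7) relative to C.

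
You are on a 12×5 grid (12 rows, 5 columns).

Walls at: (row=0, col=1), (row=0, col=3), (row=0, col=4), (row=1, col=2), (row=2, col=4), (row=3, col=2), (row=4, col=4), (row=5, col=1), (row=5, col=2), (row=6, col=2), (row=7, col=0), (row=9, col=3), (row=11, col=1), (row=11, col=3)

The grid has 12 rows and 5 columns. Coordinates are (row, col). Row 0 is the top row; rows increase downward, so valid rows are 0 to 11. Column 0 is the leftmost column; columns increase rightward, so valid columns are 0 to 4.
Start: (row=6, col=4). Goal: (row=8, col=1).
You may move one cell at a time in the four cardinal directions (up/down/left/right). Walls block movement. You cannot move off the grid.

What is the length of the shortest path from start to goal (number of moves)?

BFS from (row=6, col=4) until reaching (row=8, col=1):
  Distance 0: (row=6, col=4)
  Distance 1: (row=5, col=4), (row=6, col=3), (row=7, col=4)
  Distance 2: (row=5, col=3), (row=7, col=3), (row=8, col=4)
  Distance 3: (row=4, col=3), (row=7, col=2), (row=8, col=3), (row=9, col=4)
  Distance 4: (row=3, col=3), (row=4, col=2), (row=7, col=1), (row=8, col=2), (row=10, col=4)
  Distance 5: (row=2, col=3), (row=3, col=4), (row=4, col=1), (row=6, col=1), (row=8, col=1), (row=9, col=2), (row=10, col=3), (row=11, col=4)  <- goal reached here
One shortest path (5 moves): (row=6, col=4) -> (row=6, col=3) -> (row=7, col=3) -> (row=7, col=2) -> (row=7, col=1) -> (row=8, col=1)

Answer: Shortest path length: 5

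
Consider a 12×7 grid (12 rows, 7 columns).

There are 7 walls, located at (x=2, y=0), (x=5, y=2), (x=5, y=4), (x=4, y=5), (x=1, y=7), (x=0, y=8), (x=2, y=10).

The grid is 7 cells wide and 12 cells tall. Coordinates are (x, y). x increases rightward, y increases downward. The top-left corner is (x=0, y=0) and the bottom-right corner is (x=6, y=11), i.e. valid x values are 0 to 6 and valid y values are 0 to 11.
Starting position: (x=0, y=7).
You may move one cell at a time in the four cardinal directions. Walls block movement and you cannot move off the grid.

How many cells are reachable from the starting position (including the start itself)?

Answer: Reachable cells: 77

Derivation:
BFS flood-fill from (x=0, y=7):
  Distance 0: (x=0, y=7)
  Distance 1: (x=0, y=6)
  Distance 2: (x=0, y=5), (x=1, y=6)
  Distance 3: (x=0, y=4), (x=1, y=5), (x=2, y=6)
  Distance 4: (x=0, y=3), (x=1, y=4), (x=2, y=5), (x=3, y=6), (x=2, y=7)
  Distance 5: (x=0, y=2), (x=1, y=3), (x=2, y=4), (x=3, y=5), (x=4, y=6), (x=3, y=7), (x=2, y=8)
  Distance 6: (x=0, y=1), (x=1, y=2), (x=2, y=3), (x=3, y=4), (x=5, y=6), (x=4, y=7), (x=1, y=8), (x=3, y=8), (x=2, y=9)
  Distance 7: (x=0, y=0), (x=1, y=1), (x=2, y=2), (x=3, y=3), (x=4, y=4), (x=5, y=5), (x=6, y=6), (x=5, y=7), (x=4, y=8), (x=1, y=9), (x=3, y=9)
  Distance 8: (x=1, y=0), (x=2, y=1), (x=3, y=2), (x=4, y=3), (x=6, y=5), (x=6, y=7), (x=5, y=8), (x=0, y=9), (x=4, y=9), (x=1, y=10), (x=3, y=10)
  Distance 9: (x=3, y=1), (x=4, y=2), (x=5, y=3), (x=6, y=4), (x=6, y=8), (x=5, y=9), (x=0, y=10), (x=4, y=10), (x=1, y=11), (x=3, y=11)
  Distance 10: (x=3, y=0), (x=4, y=1), (x=6, y=3), (x=6, y=9), (x=5, y=10), (x=0, y=11), (x=2, y=11), (x=4, y=11)
  Distance 11: (x=4, y=0), (x=5, y=1), (x=6, y=2), (x=6, y=10), (x=5, y=11)
  Distance 12: (x=5, y=0), (x=6, y=1), (x=6, y=11)
  Distance 13: (x=6, y=0)
Total reachable: 77 (grid has 77 open cells total)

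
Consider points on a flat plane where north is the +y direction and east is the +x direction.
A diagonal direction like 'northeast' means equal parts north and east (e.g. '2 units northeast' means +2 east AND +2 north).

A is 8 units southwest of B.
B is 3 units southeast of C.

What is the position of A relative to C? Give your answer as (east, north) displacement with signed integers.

Place C at the origin (east=0, north=0).
  B is 3 units southeast of C: delta (east=+3, north=-3); B at (east=3, north=-3).
  A is 8 units southwest of B: delta (east=-8, north=-8); A at (east=-5, north=-11).
Therefore A relative to C: (east=-5, north=-11).

Answer: A is at (east=-5, north=-11) relative to C.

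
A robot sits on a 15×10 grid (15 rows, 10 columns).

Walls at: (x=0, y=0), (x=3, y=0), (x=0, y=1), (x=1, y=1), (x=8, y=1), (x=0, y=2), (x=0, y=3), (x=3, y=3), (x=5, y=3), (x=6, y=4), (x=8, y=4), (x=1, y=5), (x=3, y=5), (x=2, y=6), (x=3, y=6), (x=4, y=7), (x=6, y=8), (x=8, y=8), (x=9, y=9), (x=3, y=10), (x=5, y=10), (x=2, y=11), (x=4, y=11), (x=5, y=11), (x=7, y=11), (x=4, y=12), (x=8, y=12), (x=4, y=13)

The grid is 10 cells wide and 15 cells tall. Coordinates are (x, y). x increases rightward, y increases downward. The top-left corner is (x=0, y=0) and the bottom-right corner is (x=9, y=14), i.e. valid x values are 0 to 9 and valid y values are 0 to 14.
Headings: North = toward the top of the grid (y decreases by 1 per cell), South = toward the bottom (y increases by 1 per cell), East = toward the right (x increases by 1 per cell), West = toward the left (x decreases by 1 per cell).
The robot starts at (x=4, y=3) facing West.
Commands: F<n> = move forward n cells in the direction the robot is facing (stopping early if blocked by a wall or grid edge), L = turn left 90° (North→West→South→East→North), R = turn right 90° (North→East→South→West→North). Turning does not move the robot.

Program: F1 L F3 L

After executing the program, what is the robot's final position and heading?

Start: (x=4, y=3), facing West
  F1: move forward 0/1 (blocked), now at (x=4, y=3)
  L: turn left, now facing South
  F3: move forward 3, now at (x=4, y=6)
  L: turn left, now facing East
Final: (x=4, y=6), facing East

Answer: Final position: (x=4, y=6), facing East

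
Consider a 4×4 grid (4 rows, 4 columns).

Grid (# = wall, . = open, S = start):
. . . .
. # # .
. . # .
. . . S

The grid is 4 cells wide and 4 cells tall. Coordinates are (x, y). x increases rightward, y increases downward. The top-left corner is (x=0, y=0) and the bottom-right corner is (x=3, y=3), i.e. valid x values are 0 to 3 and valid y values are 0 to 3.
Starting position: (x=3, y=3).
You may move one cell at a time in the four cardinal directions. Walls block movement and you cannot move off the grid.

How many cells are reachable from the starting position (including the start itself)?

BFS flood-fill from (x=3, y=3):
  Distance 0: (x=3, y=3)
  Distance 1: (x=3, y=2), (x=2, y=3)
  Distance 2: (x=3, y=1), (x=1, y=3)
  Distance 3: (x=3, y=0), (x=1, y=2), (x=0, y=3)
  Distance 4: (x=2, y=0), (x=0, y=2)
  Distance 5: (x=1, y=0), (x=0, y=1)
  Distance 6: (x=0, y=0)
Total reachable: 13 (grid has 13 open cells total)

Answer: Reachable cells: 13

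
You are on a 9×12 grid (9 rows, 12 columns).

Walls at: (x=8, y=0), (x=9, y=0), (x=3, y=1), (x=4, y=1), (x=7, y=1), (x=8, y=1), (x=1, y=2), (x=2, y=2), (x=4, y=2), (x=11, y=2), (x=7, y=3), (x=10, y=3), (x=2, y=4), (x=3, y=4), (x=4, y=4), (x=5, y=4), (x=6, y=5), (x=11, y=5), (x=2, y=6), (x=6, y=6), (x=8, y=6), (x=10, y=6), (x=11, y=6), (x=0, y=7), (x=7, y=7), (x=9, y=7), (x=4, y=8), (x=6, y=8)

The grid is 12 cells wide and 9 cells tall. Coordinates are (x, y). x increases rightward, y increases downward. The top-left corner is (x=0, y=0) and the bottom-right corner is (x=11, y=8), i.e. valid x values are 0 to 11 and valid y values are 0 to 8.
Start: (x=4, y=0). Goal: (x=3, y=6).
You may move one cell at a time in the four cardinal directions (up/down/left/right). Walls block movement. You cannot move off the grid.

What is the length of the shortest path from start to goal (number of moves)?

Answer: Shortest path length: 13

Derivation:
BFS from (x=4, y=0) until reaching (x=3, y=6):
  Distance 0: (x=4, y=0)
  Distance 1: (x=3, y=0), (x=5, y=0)
  Distance 2: (x=2, y=0), (x=6, y=0), (x=5, y=1)
  Distance 3: (x=1, y=0), (x=7, y=0), (x=2, y=1), (x=6, y=1), (x=5, y=2)
  Distance 4: (x=0, y=0), (x=1, y=1), (x=6, y=2), (x=5, y=3)
  Distance 5: (x=0, y=1), (x=7, y=2), (x=4, y=3), (x=6, y=3)
  Distance 6: (x=0, y=2), (x=8, y=2), (x=3, y=3), (x=6, y=4)
  Distance 7: (x=3, y=2), (x=9, y=2), (x=0, y=3), (x=2, y=3), (x=8, y=3), (x=7, y=4)
  Distance 8: (x=9, y=1), (x=10, y=2), (x=1, y=3), (x=9, y=3), (x=0, y=4), (x=8, y=4), (x=7, y=5)
  Distance 9: (x=10, y=1), (x=1, y=4), (x=9, y=4), (x=0, y=5), (x=8, y=5), (x=7, y=6)
  Distance 10: (x=10, y=0), (x=11, y=1), (x=10, y=4), (x=1, y=5), (x=9, y=5), (x=0, y=6)
  Distance 11: (x=11, y=0), (x=11, y=4), (x=2, y=5), (x=10, y=5), (x=1, y=6), (x=9, y=6)
  Distance 12: (x=11, y=3), (x=3, y=5), (x=1, y=7)
  Distance 13: (x=4, y=5), (x=3, y=6), (x=2, y=7), (x=1, y=8)  <- goal reached here
One shortest path (13 moves): (x=4, y=0) -> (x=5, y=0) -> (x=5, y=1) -> (x=5, y=2) -> (x=5, y=3) -> (x=4, y=3) -> (x=3, y=3) -> (x=2, y=3) -> (x=1, y=3) -> (x=1, y=4) -> (x=1, y=5) -> (x=2, y=5) -> (x=3, y=5) -> (x=3, y=6)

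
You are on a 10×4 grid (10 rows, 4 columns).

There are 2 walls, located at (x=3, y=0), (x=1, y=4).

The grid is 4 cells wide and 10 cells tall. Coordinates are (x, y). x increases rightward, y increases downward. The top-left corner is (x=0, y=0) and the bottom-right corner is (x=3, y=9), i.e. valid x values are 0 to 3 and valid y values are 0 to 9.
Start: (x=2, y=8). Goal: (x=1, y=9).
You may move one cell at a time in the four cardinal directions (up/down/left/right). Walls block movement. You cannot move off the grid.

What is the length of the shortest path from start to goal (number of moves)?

Answer: Shortest path length: 2

Derivation:
BFS from (x=2, y=8) until reaching (x=1, y=9):
  Distance 0: (x=2, y=8)
  Distance 1: (x=2, y=7), (x=1, y=8), (x=3, y=8), (x=2, y=9)
  Distance 2: (x=2, y=6), (x=1, y=7), (x=3, y=7), (x=0, y=8), (x=1, y=9), (x=3, y=9)  <- goal reached here
One shortest path (2 moves): (x=2, y=8) -> (x=1, y=8) -> (x=1, y=9)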